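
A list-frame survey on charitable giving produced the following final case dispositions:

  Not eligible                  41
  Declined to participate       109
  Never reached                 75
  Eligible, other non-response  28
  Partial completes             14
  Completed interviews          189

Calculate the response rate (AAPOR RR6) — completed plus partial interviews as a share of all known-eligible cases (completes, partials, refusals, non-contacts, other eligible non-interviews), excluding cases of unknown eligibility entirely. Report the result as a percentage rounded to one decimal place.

48.9%

Num → 189 + 14 = 203
Base → 189 + 14 + 109 + 75 + 28 = 415
RR6 = 203 / 415 = 0.4892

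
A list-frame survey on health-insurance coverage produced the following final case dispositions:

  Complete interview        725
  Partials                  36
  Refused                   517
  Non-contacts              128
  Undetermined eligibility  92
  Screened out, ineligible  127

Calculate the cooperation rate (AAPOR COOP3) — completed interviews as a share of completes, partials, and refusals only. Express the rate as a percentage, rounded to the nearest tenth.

Num → 725
Denominator → 725 + 36 + 517 = 1278
COOP3 = 725 / 1278 = 0.5673

56.7%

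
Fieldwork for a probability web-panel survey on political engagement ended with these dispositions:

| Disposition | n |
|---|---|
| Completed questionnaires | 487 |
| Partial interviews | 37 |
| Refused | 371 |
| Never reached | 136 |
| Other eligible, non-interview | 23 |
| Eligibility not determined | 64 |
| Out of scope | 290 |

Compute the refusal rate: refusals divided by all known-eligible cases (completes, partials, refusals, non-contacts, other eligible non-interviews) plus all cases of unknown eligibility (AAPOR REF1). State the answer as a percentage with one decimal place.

Numerator = 371
Denominator = 487 + 37 + 371 + 136 + 23 + 64 = 1118
REF1 = 371 / 1118 = 0.3318

33.2%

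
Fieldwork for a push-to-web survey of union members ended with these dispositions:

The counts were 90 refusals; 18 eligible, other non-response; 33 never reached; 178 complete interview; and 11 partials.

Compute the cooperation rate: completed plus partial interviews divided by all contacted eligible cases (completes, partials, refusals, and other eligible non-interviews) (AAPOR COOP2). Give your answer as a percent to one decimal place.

63.6%

Top → 178 + 11 = 189
Denom → 178 + 11 + 90 + 18 = 297
COOP2 = 189 / 297 = 0.6364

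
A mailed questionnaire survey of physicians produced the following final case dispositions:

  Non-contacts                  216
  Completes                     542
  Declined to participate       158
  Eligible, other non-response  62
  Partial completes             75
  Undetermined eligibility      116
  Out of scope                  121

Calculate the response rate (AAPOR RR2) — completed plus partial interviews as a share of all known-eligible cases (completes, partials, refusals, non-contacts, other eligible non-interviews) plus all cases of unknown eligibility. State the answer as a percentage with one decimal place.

Num = 542 + 75 = 617
Base = 542 + 75 + 158 + 216 + 62 + 116 = 1169
RR2 = 617 / 1169 = 0.5278

52.8%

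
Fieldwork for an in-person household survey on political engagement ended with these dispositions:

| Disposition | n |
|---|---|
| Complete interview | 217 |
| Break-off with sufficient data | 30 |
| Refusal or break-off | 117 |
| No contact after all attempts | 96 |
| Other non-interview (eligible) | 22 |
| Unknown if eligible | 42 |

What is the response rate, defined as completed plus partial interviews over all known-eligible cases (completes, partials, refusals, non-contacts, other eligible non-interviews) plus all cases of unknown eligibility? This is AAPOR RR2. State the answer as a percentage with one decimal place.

Top = 217 + 30 = 247
Base = 217 + 30 + 117 + 96 + 22 + 42 = 524
RR2 = 247 / 524 = 0.4714

47.1%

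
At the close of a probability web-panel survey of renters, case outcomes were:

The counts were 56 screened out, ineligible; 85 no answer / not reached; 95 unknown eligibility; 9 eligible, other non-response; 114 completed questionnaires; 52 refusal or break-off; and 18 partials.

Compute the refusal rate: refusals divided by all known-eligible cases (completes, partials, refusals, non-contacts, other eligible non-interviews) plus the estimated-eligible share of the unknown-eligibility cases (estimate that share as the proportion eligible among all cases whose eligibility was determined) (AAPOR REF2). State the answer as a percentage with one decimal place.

Numerator → 52
Determined eligible → 114 + 18 + 52 + 85 + 9 = 278
e = 278 / (278 + 56) = 278 / 334 = 0.8323
Estimated eligible among unknowns → 0.8323 × 95 = 79.07
Denom → 278 + 79.07 = 357.07
REF2 = 52 / 357.07 = 0.1456

14.6%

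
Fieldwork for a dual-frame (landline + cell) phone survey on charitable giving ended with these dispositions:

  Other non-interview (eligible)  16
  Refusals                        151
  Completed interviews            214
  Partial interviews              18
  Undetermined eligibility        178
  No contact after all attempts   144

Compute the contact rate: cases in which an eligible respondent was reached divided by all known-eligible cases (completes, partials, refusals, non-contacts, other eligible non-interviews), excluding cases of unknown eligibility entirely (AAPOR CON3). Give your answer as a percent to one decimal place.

73.5%

Top → 214 + 18 + 151 + 16 = 399
Base → 214 + 18 + 151 + 144 + 16 = 543
CON3 = 399 / 543 = 0.7348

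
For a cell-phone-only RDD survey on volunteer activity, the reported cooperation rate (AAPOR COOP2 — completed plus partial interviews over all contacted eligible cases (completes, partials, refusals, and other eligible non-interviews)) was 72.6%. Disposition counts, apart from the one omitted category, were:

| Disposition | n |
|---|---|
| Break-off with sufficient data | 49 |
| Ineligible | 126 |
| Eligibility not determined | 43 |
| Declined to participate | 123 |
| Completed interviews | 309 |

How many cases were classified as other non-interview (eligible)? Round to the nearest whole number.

Numerator: 309 + 49 = 358
COOP2 = 358 / D = 0.726
D = 358 / 0.726 = 493.1
Remaining denominator categories sum to 481
other non-interview (eligible) = 493.1 − 481 ≈ 12

12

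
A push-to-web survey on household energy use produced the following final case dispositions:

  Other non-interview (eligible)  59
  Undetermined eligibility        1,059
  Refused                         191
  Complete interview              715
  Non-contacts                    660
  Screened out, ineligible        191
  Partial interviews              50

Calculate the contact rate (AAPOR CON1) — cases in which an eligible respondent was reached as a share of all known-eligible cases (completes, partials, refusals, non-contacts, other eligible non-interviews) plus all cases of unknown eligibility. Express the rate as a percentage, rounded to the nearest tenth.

Numerator: 715 + 50 + 191 + 59 = 1015
Denominator: 715 + 50 + 191 + 660 + 59 + 1059 = 2734
CON1 = 1015 / 2734 = 0.3713

37.1%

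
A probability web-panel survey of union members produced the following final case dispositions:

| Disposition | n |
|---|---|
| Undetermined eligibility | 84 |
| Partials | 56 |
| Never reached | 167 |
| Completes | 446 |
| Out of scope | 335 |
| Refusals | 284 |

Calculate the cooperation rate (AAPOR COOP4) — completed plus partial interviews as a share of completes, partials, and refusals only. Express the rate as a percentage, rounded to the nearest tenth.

Numerator: 446 + 56 = 502
Denominator: 446 + 56 + 284 = 786
COOP4 = 502 / 786 = 0.6387

63.9%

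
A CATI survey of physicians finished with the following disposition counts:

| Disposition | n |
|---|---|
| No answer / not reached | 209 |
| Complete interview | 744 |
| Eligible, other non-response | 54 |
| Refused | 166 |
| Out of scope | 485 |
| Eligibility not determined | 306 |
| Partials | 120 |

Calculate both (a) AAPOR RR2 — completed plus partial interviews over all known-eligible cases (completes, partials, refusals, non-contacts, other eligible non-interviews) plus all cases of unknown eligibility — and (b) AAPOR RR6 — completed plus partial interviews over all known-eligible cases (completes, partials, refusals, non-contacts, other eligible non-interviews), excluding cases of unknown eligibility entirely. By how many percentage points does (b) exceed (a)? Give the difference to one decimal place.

Top: 744 + 120 = 864
Denominator: 744 + 120 + 166 + 209 + 54 + 306 = 1599
RR2 = 864 / 1599 = 0.5403
Denominator: 744 + 120 + 166 + 209 + 54 = 1293
RR6 = 864 / 1293 = 0.6682
Difference = 66.82 − 54.03 = 12.79 percentage points

12.8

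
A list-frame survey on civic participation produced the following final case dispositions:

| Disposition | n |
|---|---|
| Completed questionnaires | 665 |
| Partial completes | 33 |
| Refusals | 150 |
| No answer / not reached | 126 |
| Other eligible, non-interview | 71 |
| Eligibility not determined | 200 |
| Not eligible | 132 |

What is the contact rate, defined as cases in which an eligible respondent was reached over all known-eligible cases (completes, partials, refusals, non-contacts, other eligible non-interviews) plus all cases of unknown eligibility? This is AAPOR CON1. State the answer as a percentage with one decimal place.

73.8%

Numerator = 665 + 33 + 150 + 71 = 919
Denom = 665 + 33 + 150 + 126 + 71 + 200 = 1245
CON1 = 919 / 1245 = 0.7382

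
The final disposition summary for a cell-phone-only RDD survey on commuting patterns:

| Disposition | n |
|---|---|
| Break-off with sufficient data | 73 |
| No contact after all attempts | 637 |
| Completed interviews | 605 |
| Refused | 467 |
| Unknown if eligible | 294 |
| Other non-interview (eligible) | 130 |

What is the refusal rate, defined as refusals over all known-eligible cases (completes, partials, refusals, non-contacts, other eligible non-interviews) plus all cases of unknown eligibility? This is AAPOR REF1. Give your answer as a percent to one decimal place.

Num = 467
Base = 605 + 73 + 467 + 637 + 130 + 294 = 2206
REF1 = 467 / 2206 = 0.2117

21.2%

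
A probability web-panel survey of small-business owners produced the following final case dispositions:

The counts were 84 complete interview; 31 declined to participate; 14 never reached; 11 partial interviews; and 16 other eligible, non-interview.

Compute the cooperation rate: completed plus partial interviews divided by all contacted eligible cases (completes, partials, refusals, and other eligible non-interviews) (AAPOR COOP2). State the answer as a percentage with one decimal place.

Top → 84 + 11 = 95
Denom → 84 + 11 + 31 + 16 = 142
COOP2 = 95 / 142 = 0.6690

66.9%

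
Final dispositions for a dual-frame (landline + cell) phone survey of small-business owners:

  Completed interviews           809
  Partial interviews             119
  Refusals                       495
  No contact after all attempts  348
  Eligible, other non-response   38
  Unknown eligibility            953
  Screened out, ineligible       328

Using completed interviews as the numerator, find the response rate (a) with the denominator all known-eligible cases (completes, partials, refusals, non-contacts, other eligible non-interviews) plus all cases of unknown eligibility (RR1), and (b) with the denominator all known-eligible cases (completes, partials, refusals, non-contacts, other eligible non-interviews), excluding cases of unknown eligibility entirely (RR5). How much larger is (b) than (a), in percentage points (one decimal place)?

Top: 809
Denominator: 809 + 119 + 495 + 348 + 38 + 953 = 2762
RR1 = 809 / 2762 = 0.2929
Denominator: 809 + 119 + 495 + 348 + 38 = 1809
RR5 = 809 / 1809 = 0.4472
Difference = 44.72 − 29.29 = 15.43 percentage points

15.4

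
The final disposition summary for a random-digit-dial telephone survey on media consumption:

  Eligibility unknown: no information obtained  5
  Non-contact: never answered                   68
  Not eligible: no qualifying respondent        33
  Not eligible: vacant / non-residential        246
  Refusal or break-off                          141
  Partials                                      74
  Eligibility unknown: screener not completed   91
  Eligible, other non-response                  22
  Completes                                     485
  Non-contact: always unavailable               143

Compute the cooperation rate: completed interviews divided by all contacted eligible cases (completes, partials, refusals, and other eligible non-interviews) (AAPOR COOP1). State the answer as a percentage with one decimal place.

67.2%

No answer / not reached = 68 + 143 = 211
Undetermined eligibility = 91 + 5 = 96
Ineligible = 33 + 246 = 279
Numerator → 485
Denominator → 485 + 74 + 141 + 22 = 722
COOP1 = 485 / 722 = 0.6717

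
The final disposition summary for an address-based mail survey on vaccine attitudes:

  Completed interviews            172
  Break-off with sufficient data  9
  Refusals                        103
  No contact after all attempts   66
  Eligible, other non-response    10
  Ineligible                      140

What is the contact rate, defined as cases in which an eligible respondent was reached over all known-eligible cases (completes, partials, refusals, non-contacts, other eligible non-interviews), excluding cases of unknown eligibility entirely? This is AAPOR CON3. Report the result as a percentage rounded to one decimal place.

Numerator = 172 + 9 + 103 + 10 = 294
Denom = 172 + 9 + 103 + 66 + 10 = 360
CON3 = 294 / 360 = 0.8167

81.7%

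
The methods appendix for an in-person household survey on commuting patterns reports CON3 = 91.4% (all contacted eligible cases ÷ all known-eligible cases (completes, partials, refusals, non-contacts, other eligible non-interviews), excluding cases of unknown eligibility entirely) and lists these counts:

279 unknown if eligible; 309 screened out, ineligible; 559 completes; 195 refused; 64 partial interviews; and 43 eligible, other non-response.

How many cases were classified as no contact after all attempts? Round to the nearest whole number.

81

Numerator → 559 + 64 + 195 + 43 = 861
CON3 = 861 / D = 0.914
D = 861 / 0.914 = 942.0
Other denominator terms total 861
no contact after all attempts = 942.0 − 861 ≈ 81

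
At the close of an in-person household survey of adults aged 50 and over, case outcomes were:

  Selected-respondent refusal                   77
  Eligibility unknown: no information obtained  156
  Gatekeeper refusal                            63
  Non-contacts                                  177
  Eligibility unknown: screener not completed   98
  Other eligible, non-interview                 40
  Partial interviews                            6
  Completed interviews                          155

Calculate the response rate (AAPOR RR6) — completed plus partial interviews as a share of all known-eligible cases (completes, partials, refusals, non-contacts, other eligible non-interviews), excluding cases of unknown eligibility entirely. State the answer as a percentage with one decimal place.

31.1%

Declined to participate = 63 + 77 = 140
Eligibility not determined = 98 + 156 = 254
Top = 155 + 6 = 161
Denominator = 155 + 6 + 140 + 177 + 40 = 518
RR6 = 161 / 518 = 0.3108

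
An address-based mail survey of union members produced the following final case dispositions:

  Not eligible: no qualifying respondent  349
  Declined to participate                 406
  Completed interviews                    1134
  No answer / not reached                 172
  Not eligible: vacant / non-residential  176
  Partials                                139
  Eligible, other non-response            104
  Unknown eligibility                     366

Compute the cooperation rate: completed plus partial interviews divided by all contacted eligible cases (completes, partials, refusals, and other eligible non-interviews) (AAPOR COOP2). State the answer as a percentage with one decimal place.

Not eligible = 349 + 176 = 525
Numerator = 1134 + 139 = 1273
Denominator = 1134 + 139 + 406 + 104 = 1783
COOP2 = 1273 / 1783 = 0.7140

71.4%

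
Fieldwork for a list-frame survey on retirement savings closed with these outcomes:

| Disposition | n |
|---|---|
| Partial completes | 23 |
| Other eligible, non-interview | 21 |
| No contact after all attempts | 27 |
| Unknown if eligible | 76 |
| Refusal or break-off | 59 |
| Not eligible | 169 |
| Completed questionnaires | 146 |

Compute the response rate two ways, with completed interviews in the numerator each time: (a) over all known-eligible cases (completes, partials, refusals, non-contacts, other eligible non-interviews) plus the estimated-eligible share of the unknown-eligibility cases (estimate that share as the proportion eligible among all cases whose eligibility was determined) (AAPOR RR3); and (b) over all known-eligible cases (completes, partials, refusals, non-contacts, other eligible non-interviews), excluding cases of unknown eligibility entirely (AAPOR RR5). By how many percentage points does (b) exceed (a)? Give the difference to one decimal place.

7.7

Numerator = 146
Eligible (known) = 146 + 23 + 59 + 27 + 21 = 276
e = 276 / (276 + 169) = 276 / 445 = 0.6202
Eligible share of unknowns = 0.6202 × 76 = 47.14
Denom = 276 + 47.14 = 323.14
RR3 = 146 / 323.14 = 0.4518
Denom = 146 + 23 + 59 + 27 + 21 = 276
RR5 = 146 / 276 = 0.5290
Difference = 52.90 − 45.18 = 7.72 percentage points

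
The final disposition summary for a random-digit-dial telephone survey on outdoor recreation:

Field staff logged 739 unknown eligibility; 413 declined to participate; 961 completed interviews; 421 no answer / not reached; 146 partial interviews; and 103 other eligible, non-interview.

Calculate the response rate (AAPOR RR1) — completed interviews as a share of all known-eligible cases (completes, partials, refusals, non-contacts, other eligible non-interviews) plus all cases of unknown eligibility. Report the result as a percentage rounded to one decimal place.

34.5%

Numerator = 961
Denominator = 961 + 146 + 413 + 421 + 103 + 739 = 2783
RR1 = 961 / 2783 = 0.3453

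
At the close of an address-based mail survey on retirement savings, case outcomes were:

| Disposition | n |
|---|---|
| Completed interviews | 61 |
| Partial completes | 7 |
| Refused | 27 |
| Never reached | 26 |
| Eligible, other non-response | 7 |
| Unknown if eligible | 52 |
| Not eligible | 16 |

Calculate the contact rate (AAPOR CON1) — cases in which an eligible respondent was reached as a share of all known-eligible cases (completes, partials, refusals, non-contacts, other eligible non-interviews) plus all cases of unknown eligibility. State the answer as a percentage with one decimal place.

Numerator: 61 + 7 + 27 + 7 = 102
Base: 61 + 7 + 27 + 26 + 7 + 52 = 180
CON1 = 102 / 180 = 0.5667

56.7%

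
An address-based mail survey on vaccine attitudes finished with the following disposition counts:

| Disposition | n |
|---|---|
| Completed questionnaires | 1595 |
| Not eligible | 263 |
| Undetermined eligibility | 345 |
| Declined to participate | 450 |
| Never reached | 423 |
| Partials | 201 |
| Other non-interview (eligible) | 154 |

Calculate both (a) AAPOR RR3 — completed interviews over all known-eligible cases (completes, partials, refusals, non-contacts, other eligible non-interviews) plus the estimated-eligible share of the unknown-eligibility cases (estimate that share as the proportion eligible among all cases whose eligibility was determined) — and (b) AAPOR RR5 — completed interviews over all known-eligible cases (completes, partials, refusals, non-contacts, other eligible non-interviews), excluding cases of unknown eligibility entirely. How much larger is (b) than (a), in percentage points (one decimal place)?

Num: 1595
Determined eligible: 1595 + 201 + 450 + 423 + 154 = 2823
e = 2823 / (2823 + 263) = 2823 / 3086 = 0.9148
Eligible share of unknowns: 0.9148 × 345 = 315.61
Denominator: 2823 + 315.61 = 3138.61
RR3 = 1595 / 3138.61 = 0.5082
Denominator: 1595 + 201 + 450 + 423 + 154 = 2823
RR5 = 1595 / 2823 = 0.5650
Difference = 56.50 − 50.82 = 5.68 percentage points

5.7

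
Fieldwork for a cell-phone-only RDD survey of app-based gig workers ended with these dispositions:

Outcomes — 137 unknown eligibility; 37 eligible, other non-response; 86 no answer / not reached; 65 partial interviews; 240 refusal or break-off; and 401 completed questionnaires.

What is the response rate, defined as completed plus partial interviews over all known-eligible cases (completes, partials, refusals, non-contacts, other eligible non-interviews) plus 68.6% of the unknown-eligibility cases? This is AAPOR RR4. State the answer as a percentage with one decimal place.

Numerator = 401 + 65 = 466
Determined eligible = 401 + 65 + 240 + 86 + 37 = 829
Estimated eligible among unknowns = 0.6860 × 137 = 93.98
Denom = 829 + 93.98 = 922.98
RR4 = 466 / 922.98 = 0.5049

50.5%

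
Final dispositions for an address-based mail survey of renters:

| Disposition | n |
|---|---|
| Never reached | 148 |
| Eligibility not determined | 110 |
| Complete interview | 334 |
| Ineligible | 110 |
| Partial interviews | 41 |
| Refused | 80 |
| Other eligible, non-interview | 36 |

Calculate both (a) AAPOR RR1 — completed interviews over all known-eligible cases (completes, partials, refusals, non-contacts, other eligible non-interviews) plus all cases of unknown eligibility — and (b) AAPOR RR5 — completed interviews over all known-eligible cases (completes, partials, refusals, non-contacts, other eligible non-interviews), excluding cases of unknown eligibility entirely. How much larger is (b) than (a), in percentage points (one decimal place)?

7.7

Num = 334
Denominator = 334 + 41 + 80 + 148 + 36 + 110 = 749
RR1 = 334 / 749 = 0.4459
Denominator = 334 + 41 + 80 + 148 + 36 = 639
RR5 = 334 / 639 = 0.5227
Difference = 52.27 − 44.59 = 7.68 percentage points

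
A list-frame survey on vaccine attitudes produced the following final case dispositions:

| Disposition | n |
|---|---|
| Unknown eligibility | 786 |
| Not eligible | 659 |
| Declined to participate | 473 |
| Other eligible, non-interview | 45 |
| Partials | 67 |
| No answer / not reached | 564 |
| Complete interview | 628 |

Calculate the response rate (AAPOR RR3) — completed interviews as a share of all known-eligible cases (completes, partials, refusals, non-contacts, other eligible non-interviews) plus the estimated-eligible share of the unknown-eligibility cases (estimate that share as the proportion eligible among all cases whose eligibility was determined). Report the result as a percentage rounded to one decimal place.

26.7%

Top = 628
Known eligible = 628 + 67 + 473 + 564 + 45 = 1777
e = 1777 / (1777 + 659) = 1777 / 2436 = 0.7295
e × U = 0.7295 × 786 = 573.39
Base = 1777 + 573.39 = 2350.39
RR3 = 628 / 2350.39 = 0.2672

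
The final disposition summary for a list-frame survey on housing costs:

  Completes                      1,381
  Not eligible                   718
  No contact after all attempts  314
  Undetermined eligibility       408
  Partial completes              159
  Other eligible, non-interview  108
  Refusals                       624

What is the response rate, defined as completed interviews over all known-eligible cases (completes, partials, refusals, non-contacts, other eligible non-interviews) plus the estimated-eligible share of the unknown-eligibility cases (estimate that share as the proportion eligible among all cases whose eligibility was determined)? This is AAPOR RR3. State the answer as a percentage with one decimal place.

47.5%

Top = 1381
Determined eligible = 1381 + 159 + 624 + 314 + 108 = 2586
e = 2586 / (2586 + 718) = 2586 / 3304 = 0.7827
e × U = 0.7827 × 408 = 319.34
Denominator = 2586 + 319.34 = 2905.34
RR3 = 1381 / 2905.34 = 0.4753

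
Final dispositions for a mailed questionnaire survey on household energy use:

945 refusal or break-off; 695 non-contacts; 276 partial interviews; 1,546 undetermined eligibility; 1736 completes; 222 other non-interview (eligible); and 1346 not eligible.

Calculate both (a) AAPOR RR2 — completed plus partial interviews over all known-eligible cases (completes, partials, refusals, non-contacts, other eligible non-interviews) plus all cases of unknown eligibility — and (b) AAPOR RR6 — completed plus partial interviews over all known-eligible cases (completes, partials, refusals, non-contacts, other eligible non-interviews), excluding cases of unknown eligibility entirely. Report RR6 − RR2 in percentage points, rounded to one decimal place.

14.8

Numerator → 1736 + 276 = 2012
Denom → 1736 + 276 + 945 + 695 + 222 + 1546 = 5420
RR2 = 2012 / 5420 = 0.3712
Denom → 1736 + 276 + 945 + 695 + 222 = 3874
RR6 = 2012 / 3874 = 0.5194
Difference = 51.94 − 37.12 = 14.82 percentage points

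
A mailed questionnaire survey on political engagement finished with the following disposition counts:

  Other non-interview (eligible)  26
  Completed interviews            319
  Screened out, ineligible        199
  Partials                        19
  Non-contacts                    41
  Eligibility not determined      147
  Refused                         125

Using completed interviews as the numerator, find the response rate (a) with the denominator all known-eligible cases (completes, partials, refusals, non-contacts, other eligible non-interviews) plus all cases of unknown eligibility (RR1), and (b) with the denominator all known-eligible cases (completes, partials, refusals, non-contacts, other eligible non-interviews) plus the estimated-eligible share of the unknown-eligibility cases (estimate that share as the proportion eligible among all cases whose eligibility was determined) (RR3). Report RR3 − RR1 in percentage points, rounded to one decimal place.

Top: 319
Denominator: 319 + 19 + 125 + 41 + 26 + 147 = 677
RR1 = 319 / 677 = 0.4712
Determined eligible: 319 + 19 + 125 + 41 + 26 = 530
e = 530 / (530 + 199) = 530 / 729 = 0.7270
e × U: 0.7270 × 147 = 106.87
Denominator: 530 + 106.87 = 636.87
RR3 = 319 / 636.87 = 0.5009
Difference = 50.09 − 47.12 = 2.97 percentage points

3.0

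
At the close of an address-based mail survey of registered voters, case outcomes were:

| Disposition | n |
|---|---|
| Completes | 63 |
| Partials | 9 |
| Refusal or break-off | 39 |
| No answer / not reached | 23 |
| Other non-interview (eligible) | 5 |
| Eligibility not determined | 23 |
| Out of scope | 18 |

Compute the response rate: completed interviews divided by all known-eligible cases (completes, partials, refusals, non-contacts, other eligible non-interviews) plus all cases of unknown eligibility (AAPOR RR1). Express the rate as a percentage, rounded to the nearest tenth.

38.9%

Num = 63
Base = 63 + 9 + 39 + 23 + 5 + 23 = 162
RR1 = 63 / 162 = 0.3889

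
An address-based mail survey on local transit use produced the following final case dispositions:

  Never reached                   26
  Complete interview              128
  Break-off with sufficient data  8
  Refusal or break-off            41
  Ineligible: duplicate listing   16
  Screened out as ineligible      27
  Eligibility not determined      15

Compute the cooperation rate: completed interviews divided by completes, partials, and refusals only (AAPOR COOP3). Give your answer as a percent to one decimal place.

Ineligible = 27 + 16 = 43
Top = 128
Base = 128 + 8 + 41 = 177
COOP3 = 128 / 177 = 0.7232

72.3%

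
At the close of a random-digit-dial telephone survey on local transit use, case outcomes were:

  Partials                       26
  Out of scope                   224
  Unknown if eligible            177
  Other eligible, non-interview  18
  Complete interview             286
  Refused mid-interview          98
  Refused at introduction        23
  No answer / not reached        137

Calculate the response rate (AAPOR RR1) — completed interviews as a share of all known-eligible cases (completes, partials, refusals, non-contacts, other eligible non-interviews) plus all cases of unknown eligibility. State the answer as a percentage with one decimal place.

37.4%

Refusal or break-off = 23 + 98 = 121
Num = 286
Denominator = 286 + 26 + 121 + 137 + 18 + 177 = 765
RR1 = 286 / 765 = 0.3739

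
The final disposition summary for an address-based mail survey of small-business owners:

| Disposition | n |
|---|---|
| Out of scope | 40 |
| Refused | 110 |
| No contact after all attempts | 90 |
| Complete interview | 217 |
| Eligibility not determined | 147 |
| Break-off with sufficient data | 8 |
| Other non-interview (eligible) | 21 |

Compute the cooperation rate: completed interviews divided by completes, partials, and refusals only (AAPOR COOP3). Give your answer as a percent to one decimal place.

64.8%

Top → 217
Base → 217 + 8 + 110 = 335
COOP3 = 217 / 335 = 0.6478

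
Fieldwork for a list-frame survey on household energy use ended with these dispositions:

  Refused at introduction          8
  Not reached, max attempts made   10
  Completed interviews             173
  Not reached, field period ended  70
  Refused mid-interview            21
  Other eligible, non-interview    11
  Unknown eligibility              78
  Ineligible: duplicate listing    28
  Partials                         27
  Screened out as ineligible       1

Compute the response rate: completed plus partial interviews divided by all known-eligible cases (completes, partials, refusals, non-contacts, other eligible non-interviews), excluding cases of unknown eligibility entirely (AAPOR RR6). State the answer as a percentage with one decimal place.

62.5%

Declined to participate = 8 + 21 = 29
No answer / not reached = 70 + 10 = 80
Out of scope = 1 + 28 = 29
Numerator → 173 + 27 = 200
Denom → 173 + 27 + 29 + 80 + 11 = 320
RR6 = 200 / 320 = 0.6250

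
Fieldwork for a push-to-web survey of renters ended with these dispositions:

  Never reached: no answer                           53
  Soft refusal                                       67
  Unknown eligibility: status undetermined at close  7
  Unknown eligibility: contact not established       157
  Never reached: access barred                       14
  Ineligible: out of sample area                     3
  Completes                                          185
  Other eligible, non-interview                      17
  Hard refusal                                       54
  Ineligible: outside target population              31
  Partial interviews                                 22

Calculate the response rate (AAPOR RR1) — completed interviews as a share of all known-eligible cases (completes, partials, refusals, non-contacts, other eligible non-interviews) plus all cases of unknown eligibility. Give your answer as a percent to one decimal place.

Refusal or break-off = 54 + 67 = 121
Non-contacts = 53 + 14 = 67
Unknown if eligible = 157 + 7 = 164
Screened out, ineligible = 31 + 3 = 34
Num → 185
Base → 185 + 22 + 121 + 67 + 17 + 164 = 576
RR1 = 185 / 576 = 0.3212

32.1%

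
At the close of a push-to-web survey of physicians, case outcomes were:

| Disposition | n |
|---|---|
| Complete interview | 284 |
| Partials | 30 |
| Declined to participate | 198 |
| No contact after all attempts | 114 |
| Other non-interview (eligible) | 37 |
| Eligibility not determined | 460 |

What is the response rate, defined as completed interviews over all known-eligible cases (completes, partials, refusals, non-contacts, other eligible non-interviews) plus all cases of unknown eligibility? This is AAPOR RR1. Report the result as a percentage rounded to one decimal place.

Top → 284
Denom → 284 + 30 + 198 + 114 + 37 + 460 = 1123
RR1 = 284 / 1123 = 0.2529

25.3%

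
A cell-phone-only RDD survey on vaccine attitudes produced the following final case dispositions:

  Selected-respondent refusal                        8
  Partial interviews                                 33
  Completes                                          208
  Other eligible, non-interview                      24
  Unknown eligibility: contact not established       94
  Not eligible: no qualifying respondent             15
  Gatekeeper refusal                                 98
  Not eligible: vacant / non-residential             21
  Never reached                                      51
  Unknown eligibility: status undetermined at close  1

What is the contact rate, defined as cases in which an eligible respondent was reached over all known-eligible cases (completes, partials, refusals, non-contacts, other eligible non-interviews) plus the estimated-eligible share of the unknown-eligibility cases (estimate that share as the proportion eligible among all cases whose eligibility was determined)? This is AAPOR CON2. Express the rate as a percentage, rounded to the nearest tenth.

72.8%

Refusals = 98 + 8 = 106
Undetermined eligibility = 94 + 1 = 95
Not eligible = 15 + 21 = 36
Num → 208 + 33 + 106 + 24 = 371
Determined eligible → 208 + 33 + 106 + 51 + 24 = 422
e = 422 / (422 + 36) = 422 / 458 = 0.9214
e × U → 0.9214 × 95 = 87.53
Denom → 422 + 87.53 = 509.53
CON2 = 371 / 509.53 = 0.7281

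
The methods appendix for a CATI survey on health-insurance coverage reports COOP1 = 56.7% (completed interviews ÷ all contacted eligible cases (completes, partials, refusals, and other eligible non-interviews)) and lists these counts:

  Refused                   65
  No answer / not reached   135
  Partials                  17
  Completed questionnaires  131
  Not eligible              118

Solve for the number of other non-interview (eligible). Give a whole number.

18

COOP1 = 131 / D = 0.567
D = 131 / 0.567 = 231.0
Other denominator terms total 213
other non-interview (eligible) = 231.0 − 213 ≈ 18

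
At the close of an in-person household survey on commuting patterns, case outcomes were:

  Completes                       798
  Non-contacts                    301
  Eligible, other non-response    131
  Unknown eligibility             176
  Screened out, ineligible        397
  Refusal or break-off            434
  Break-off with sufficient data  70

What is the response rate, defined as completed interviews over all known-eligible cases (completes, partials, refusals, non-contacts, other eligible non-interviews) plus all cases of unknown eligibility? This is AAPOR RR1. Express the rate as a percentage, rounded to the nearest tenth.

Num → 798
Base → 798 + 70 + 434 + 301 + 131 + 176 = 1910
RR1 = 798 / 1910 = 0.4178

41.8%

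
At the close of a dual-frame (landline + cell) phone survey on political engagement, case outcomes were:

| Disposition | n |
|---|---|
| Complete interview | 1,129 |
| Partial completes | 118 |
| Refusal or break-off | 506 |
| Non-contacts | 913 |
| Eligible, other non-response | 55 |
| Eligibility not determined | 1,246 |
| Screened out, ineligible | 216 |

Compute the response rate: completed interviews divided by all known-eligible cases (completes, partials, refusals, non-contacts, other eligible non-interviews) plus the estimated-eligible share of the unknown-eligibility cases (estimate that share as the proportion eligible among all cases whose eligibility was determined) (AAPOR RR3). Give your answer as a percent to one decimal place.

Top → 1129
Known eligible → 1129 + 118 + 506 + 913 + 55 = 2721
e = 2721 / (2721 + 216) = 2721 / 2937 = 0.9265
Eligible share of unknowns → 0.9265 × 1246 = 1154.42
Denominator → 2721 + 1154.42 = 3875.42
RR3 = 1129 / 3875.42 = 0.2913

29.1%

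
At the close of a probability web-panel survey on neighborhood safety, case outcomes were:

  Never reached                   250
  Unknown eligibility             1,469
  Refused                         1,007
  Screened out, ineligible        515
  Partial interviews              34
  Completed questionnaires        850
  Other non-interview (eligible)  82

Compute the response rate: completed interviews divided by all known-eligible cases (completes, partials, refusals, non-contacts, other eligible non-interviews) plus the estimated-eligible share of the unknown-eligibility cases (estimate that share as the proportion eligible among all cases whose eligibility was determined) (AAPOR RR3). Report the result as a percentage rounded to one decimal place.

24.9%

Numerator → 850
Known eligible → 850 + 34 + 1007 + 250 + 82 = 2223
e = 2223 / (2223 + 515) = 2223 / 2738 = 0.8119
Eligible share of unknowns → 0.8119 × 1469 = 1192.68
Base → 2223 + 1192.68 = 3415.68
RR3 = 850 / 3415.68 = 0.2489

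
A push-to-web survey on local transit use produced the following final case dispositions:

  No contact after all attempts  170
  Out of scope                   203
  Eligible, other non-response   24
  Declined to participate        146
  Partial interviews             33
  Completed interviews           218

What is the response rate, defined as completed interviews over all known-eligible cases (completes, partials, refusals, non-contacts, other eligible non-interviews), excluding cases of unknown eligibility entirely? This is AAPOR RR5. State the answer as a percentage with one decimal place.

Numerator → 218
Denom → 218 + 33 + 146 + 170 + 24 = 591
RR5 = 218 / 591 = 0.3689

36.9%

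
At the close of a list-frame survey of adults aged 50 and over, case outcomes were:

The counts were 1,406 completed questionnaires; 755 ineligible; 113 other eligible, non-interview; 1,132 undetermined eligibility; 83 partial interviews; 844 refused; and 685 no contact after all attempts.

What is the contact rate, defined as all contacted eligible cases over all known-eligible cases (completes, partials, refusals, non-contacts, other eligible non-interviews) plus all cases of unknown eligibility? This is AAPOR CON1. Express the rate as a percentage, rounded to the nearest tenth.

57.4%

Top → 1406 + 83 + 844 + 113 = 2446
Denominator → 1406 + 83 + 844 + 685 + 113 + 1132 = 4263
CON1 = 2446 / 4263 = 0.5738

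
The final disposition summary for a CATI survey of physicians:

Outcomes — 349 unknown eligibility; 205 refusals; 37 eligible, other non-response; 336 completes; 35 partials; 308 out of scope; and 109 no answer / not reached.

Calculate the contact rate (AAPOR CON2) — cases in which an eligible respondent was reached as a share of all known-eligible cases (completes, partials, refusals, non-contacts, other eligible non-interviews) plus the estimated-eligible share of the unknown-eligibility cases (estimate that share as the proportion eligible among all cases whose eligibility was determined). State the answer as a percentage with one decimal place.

Numerator = 336 + 35 + 205 + 37 = 613
Eligible (known) = 336 + 35 + 205 + 109 + 37 = 722
e = 722 / (722 + 308) = 722 / 1030 = 0.7010
Eligible share of unknowns = 0.7010 × 349 = 244.65
Denom = 722 + 244.65 = 966.65
CON2 = 613 / 966.65 = 0.6341

63.4%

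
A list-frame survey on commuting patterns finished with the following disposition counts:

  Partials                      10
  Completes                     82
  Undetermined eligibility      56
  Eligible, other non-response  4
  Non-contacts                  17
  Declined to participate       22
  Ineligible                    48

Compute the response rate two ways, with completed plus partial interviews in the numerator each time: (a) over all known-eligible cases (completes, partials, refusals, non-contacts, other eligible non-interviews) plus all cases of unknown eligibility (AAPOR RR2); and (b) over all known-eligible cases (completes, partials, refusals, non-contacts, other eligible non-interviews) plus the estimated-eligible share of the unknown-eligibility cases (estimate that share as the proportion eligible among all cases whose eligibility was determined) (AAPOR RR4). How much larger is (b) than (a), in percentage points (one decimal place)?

4.0

Top = 82 + 10 = 92
Base = 82 + 10 + 22 + 17 + 4 + 56 = 191
RR2 = 92 / 191 = 0.4817
Known eligible = 82 + 10 + 22 + 17 + 4 = 135
e = 135 / (135 + 48) = 135 / 183 = 0.7377
e × U = 0.7377 × 56 = 41.31
Base = 135 + 41.31 = 176.31
RR4 = 92 / 176.31 = 0.5218
Difference = 52.18 − 48.17 = 4.01 percentage points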